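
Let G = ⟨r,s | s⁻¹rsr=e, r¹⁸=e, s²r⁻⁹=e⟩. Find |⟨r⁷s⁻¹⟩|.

|⟨r⁷s⁻¹⟩| equals the order of r⁷s⁻¹. Compute successive powers until reaching e:
  (r⁷s⁻¹)¹ = r⁷s⁻¹, (r⁷s⁻¹)² = r⁹, (r⁷s⁻¹)³ = r⁷s, (r⁷s⁻¹)⁴ = e.
The smallest positive k with (r⁷s⁻¹)ᵏ = e is 4, so |⟨r⁷s⁻¹⟩| = 4.

Answer: 4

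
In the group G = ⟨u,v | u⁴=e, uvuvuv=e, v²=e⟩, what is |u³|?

Compute successive powers until reaching e:
  (u³)¹ = u³, (u³)² = u², (u³)³ = u, (u³)⁴ = e.
The smallest positive k with (u³)ᵏ = e is 4.

Answer: 4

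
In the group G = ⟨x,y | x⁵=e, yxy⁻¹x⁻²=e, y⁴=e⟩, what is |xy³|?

Compute successive powers until reaching e:
  (xy³)¹ = xy³, (xy³)² = x⁴y², (xy³)³ = x³y, (xy³)⁴ = e.
The smallest positive k with (xy³)ᵏ = e is 4.

Answer: 4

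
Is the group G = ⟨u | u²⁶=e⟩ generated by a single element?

|G| = 26. The element u has order 26 (its powers give 26 distinct elements), so ⟨u⟩ = G and G is cyclic.

Answer: Yes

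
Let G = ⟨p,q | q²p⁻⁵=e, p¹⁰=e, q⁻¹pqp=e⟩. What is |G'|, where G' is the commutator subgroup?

G' = [G, G] is generated by all commutators. The generator-pair commutators are: [p, q] = p².
The subgroup they normally generate is {e, p², p⁴, p⁶, p⁸}, of order 5.
Check: |G/G'| = 20/5 = 4 is the order of the abelianisation.

Answer: 5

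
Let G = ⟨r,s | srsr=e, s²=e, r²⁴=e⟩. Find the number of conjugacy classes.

The conjugacy classes (representative and size) are:
  [e] (size 1), [r²³] (size 2), [r²] (size 2), [r³] (size 2), [r²⁰] (size 2), [r¹⁹] (size 2), [r⁶] (size 2), [r⁷] (size 2), [r⁸] (size 2), [r⁹] (size 2), [r¹⁴] (size 2), [r¹¹] (size 2), [r¹²] (size 1), [r⁴s] (size 12), [r⁵s] (size 12).
Class equation: 1 + 2 + 2 + 2 + 2 + 2 + 2 + 2 + 2 + 2 + 2 + 2 + 1 + 12 + 12 = 48 = |G|. So G has 15 conjugacy classes.

Answer: 15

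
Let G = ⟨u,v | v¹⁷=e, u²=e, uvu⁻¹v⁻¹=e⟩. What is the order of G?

Enumerate words in the generators, reducing via the relations: the distinct elements are
  {e, u, v, uv, v², v³, v⁴, v⁵, v⁶, v⁷, v⁸, v⁹, uv², uv³, uv⁴, uv⁵, uv⁶, uv⁷, uv⁸, uv⁹, v¹², v¹³, v¹¹, v¹⁰, v¹⁴, v¹⁵, v¹⁶, uv¹², uv¹³, uv¹¹, uv¹⁰, uv¹⁴, uv¹⁵, uv¹⁶}.
No further products give new elements, so |G| = 34.

Answer: 34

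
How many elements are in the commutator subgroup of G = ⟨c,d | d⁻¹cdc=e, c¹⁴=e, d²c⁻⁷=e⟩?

G' = [G, G] is generated by all commutators. The generator-pair commutators are: [c, d] = c².
The subgroup they normally generate is {e, c², c⁴, c⁶, c⁸, c¹⁰, c¹²}, of order 7.
Check: |G/G'| = 28/7 = 4 is the order of the abelianisation.

Answer: 7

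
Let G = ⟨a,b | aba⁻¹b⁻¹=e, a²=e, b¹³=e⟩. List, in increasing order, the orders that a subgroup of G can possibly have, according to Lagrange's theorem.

|G| = 26 = 2 · 13. By Lagrange's theorem the order of any subgroup divides 26; the divisors of 26 are 1, 2, 13, 26.

Answer: 1, 2, 13, 26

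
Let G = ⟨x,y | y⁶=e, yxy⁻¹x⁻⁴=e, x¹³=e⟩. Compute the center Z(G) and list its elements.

An element z ∈ Z(G) iff z commutes with every generator.
For example e is central: e·x = x = x·e; e·y = y = y·e.
Whereas x ∉ Z(G) since x·y = xy ≠ x⁴y = y·x.
Checking each of the 78 elements this way gives Z(G) = {e}, of order 1.

Answer: {e}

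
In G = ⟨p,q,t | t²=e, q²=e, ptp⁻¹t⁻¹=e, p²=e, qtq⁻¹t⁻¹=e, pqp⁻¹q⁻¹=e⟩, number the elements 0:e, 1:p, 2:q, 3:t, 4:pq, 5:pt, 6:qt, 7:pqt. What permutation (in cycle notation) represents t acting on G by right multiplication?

(0 3)(1 5)(2 6)(4 7)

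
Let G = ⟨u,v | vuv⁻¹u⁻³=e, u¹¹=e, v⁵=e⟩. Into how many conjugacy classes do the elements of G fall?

The conjugacy classes (representative and size) are:
  [e] (size 1), [u³] (size 5), [u⁶] (size 5), [u⁷v] (size 11), [u⁹v²] (size 11), [u⁷v³] (size 11), [u⁷v⁴] (size 11).
Class equation: 1 + 5 + 5 + 11 + 11 + 11 + 11 = 55 = |G|. So G has 7 conjugacy classes.

Answer: 7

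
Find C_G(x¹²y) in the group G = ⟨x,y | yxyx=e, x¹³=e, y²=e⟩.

⟨x¹²y⟩ ⊆ C_G(x¹²y) since powers of x¹²y commute with x¹²y; so |C_G(x¹²y)| ≥ |⟨x¹²y⟩| = 2.
By orbit–stabilizer, |C_G(x¹²y)| = |G| / |conj. class of x¹²y| = 26 / 13 = 2.
The 2 elements commuting with x¹²y are {e, x¹²y}.

Answer: {e, x¹²y}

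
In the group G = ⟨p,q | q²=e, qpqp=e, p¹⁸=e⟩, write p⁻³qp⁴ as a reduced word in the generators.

Multiply left to right, reducing at each step:
  (p¹⁵) · q = p¹⁵q
  (p¹⁵q) · p⁴ = p¹¹q

Answer: p¹¹q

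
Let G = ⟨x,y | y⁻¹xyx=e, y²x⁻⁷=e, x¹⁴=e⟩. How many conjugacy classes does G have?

The conjugacy classes (representative and size) are:
  [e] (size 1), [x¹³] (size 2), [x¹²] (size 2), [x¹¹] (size 2), [x⁴] (size 2), [x⁵] (size 2), [x⁸] (size 2), [x⁷] (size 1), [x⁵y⁻¹] (size 7), [x⁵y] (size 7).
Class equation: 1 + 2 + 2 + 2 + 2 + 2 + 2 + 1 + 7 + 7 = 28 = |G|. So G has 10 conjugacy classes.

Answer: 10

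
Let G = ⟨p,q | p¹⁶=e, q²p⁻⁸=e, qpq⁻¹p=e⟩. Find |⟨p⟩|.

|⟨p⟩| equals the order of p. Compute successive powers until reaching e:
  p¹ = p, p² = p², p³ = p³, p⁴ = p⁴, p⁵ = p⁵, p⁶ = p⁶, p⁷ = p⁷, p⁸ = p⁸, p⁹ = p⁹, p¹⁰ = p¹⁰, p¹¹ = p¹¹, p¹² = p¹², p¹³ = p¹³, p¹⁴ = p¹⁴, p¹⁵ = p¹⁵, p¹⁶ = e.
The smallest positive k with pᵏ = e is 16, so |⟨p⟩| = 16.

Answer: 16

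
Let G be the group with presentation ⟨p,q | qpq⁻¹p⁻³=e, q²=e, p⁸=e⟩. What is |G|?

Enumerate words in the generators, reducing via the relations: the distinct elements are
  {e, p, q, pq, p², p³, p⁴, p⁵, p⁶, p⁷, p²q, p³q, p⁴q, p⁵q, p⁶q, p⁷q}.
No further products give new elements, so |G| = 16.

Answer: 16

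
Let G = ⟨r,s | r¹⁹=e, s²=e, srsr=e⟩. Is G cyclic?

Every cyclic group is abelian. But r·s = rs while s·r = r¹⁸s, so r·s ≠ s·r and G is not abelian. Hence G is not cyclic.

Answer: No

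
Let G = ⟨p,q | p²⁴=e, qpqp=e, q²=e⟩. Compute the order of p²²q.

Compute successive powers until reaching e:
  (p²²q)¹ = p²²q, (p²²q)² = e.
The smallest positive k with (p²²q)ᵏ = e is 2.

Answer: 2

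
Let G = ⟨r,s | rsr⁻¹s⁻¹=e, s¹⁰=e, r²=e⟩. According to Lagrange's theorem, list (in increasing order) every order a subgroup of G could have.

|G| = 20 = 2² · 5. By Lagrange's theorem the order of any subgroup divides 20; the divisors of 20 are 1, 2, 4, 5, 10, 20.

Answer: 1, 2, 4, 5, 10, 20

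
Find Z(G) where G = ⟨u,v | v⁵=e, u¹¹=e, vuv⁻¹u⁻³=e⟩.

An element z ∈ Z(G) iff z commutes with every generator.
For example e is central: e·u = u = u·e; e·v = v = v·e.
Whereas u ∉ Z(G) since u·v = uv ≠ u³v = v·u.
Checking each of the 55 elements this way gives Z(G) = {e}, of order 1.

Answer: {e}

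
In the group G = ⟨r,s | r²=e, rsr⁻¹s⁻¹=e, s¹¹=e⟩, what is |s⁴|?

Compute successive powers until reaching e:
  (s⁴)¹ = s⁴, (s⁴)² = s⁸, (s⁴)³ = s, (s⁴)⁴ = s⁵, (s⁴)⁵ = s⁹, (s⁴)⁶ = s², (s⁴)⁷ = s⁶, (s⁴)⁸ = s¹⁰, (s⁴)⁹ = s³, (s⁴)¹⁰ = s⁷, (s⁴)¹¹ = e.
The smallest positive k with (s⁴)ᵏ = e is 11.

Answer: 11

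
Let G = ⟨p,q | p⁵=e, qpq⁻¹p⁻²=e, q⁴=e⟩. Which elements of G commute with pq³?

⟨pq³⟩ ⊆ C_G(pq³) since powers of pq³ commute with pq³; so |C_G(pq³)| ≥ |⟨pq³⟩| = 4.
By orbit–stabilizer, |C_G(pq³)| = |G| / |conj. class of pq³| = 20 / 5 = 4.
The 4 elements commuting with pq³ are {e, pq³, p³q, p⁴q²}.

Answer: {e, pq³, p³q, p⁴q²}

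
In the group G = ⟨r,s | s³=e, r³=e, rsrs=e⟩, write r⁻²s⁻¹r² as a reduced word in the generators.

Multiply left to right, reducing at each step:
  r · s⁻¹ = rs²
  (rs²) · r² = r²s

Answer: r²s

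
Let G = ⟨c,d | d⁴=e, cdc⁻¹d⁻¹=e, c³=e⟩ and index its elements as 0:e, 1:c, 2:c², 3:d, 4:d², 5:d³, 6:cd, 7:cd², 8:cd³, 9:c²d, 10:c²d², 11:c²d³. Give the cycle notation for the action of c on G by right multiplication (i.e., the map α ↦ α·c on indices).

(0 1 2)(3 6 9)(4 7 10)(5 8 11)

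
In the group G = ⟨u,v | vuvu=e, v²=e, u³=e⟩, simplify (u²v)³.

Compute successive powers of (u²v), reducing at each step:
  (u²v)²: (u²v) · u² = v;   v · v = e
  (u²v)³: e · u² = u²;   (u²) · v = u²v

Answer: u²v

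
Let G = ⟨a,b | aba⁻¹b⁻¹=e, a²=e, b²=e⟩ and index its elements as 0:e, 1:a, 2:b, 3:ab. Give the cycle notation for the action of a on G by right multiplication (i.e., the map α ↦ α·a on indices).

(0 1)(2 3)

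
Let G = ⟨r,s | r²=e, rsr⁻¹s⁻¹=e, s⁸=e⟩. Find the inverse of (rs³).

The order of (rs³) is 8 (smallest k with (rs³)ᵏ = e), so (rs³)⁻¹ = (rs³)⁷ = rs⁵.
Check: (rs³) · (rs⁵) → (rs³) · r = s³;   (s³) · s⁵ = e, giving e as required.

Answer: rs⁵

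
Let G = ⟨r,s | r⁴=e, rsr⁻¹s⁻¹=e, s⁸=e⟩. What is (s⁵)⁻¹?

The order of (s⁵) is 8 (smallest k with (s⁵)ᵏ = e), so (s⁵)⁻¹ = (s⁵)⁷ = s³.
Check: (s⁵) · (s³) → (s⁵) · s³ = e, giving e as required.

Answer: s³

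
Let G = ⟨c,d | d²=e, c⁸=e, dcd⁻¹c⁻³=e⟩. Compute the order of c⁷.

Compute successive powers until reaching e:
  (c⁷)¹ = c⁷, (c⁷)² = c⁶, (c⁷)³ = c⁵, (c⁷)⁴ = c⁴, (c⁷)⁵ = c³, (c⁷)⁶ = c², (c⁷)⁷ = c, (c⁷)⁸ = e.
The smallest positive k with (c⁷)ᵏ = e is 8.

Answer: 8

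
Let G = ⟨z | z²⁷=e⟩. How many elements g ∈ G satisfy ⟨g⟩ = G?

G is cyclic of order 27. An element generates G iff its order is 27, and a cyclic group of order 27 has exactly φ(27) = 18 such elements.

Answer: 18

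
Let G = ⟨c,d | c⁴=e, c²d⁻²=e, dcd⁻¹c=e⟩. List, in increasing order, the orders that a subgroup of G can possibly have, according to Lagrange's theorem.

|G| = 8 = 2³. By Lagrange's theorem the order of any subgroup divides 8; the divisors of 8 are 1, 2, 4, 8.

Answer: 1, 2, 4, 8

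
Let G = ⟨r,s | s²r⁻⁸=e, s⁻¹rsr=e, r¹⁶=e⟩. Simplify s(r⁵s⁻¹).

Compute s · (r⁵s⁻¹) by multiplying left to right and reducing via the relations at each step:
  s · r⁵ = r³s⁻¹
  (r³s⁻¹) · s⁻¹ = r¹¹

Answer: r¹¹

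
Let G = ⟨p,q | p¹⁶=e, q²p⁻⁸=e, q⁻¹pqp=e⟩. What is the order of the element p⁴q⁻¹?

Compute successive powers until reaching e:
  (p⁴q⁻¹)¹ = p⁴q⁻¹, (p⁴q⁻¹)² = p⁸, (p⁴q⁻¹)³ = p⁴q, (p⁴q⁻¹)⁴ = e.
The smallest positive k with (p⁴q⁻¹)ᵏ = e is 4.

Answer: 4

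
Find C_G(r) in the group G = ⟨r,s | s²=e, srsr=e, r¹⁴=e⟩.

⟨r⟩ ⊆ C_G(r) since powers of r commute with r; so |C_G(r)| ≥ |⟨r⟩| = 14.
By orbit–stabilizer, |C_G(r)| = |G| / |conj. class of r| = 28 / 2 = 14.
The 14 elements commuting with r are {e, r, r², r³, r⁴, r⁵, r⁶, r⁷, r⁸, r⁹, r¹⁰, r¹¹, r¹², r¹³}.

Answer: {e, r, r², r³, r⁴, r⁵, r⁶, r⁷, r⁸, r⁹, r¹⁰, r¹¹, r¹², r¹³}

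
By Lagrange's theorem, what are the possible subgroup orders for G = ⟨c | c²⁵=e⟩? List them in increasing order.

|G| = 25 = 5². By Lagrange's theorem the order of any subgroup divides 25; the divisors of 25 are 1, 5, 25.

Answer: 1, 5, 25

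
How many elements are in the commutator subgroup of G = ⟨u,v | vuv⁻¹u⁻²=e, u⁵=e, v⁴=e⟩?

G' = [G, G] is generated by all commutators. The generator-pair commutators are: [u, v] = u⁴.
The subgroup they normally generate is {e, u, u², u³, u⁴}, of order 5.
Check: |G/G'| = 20/5 = 4 is the order of the abelianisation.

Answer: 5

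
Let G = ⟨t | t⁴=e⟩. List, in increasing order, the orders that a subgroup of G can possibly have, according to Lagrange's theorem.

|G| = 4 = 2². By Lagrange's theorem the order of any subgroup divides 4; the divisors of 4 are 1, 2, 4.

Answer: 1, 2, 4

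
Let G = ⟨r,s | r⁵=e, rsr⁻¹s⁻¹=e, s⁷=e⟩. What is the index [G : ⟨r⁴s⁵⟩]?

First find ord(r⁴s⁵) by computing successive powers:
  (r⁴s⁵)¹ = r⁴s⁵, (r⁴s⁵)² = r³s³, (r⁴s⁵)³ = r²s, (r⁴s⁵)⁴ = rs⁶, (r⁴s⁵)⁵ = s⁴, (r⁴s⁵)⁶ = r⁴s², (r⁴s⁵)⁷ = r³, (r⁴s⁵)⁸ = r²s⁵, (r⁴s⁵)⁹ = rs³, (r⁴s⁵)¹⁰ = s, (r⁴s⁵)¹¹ = r⁴s⁶, (r⁴s⁵)¹² = r³s⁴, (r⁴s⁵)¹³ = r²s², (r⁴s⁵)¹⁴ = r, (r⁴s⁵)¹⁵ = s⁵, (r⁴s⁵)¹⁶ = r⁴s³, (r⁴s⁵)¹⁷ = r³s, (r⁴s⁵)¹⁸ = r²s⁶, (r⁴s⁵)¹⁹ = rs⁴, (r⁴s⁵)²⁰ = s², (r⁴s⁵)²¹ = r⁴, (r⁴s⁵)²² = r³s⁵, (r⁴s⁵)²³ = r²s³, (r⁴s⁵)²⁴ = rs, (r⁴s⁵)²⁵ = s⁶, (r⁴s⁵)²⁶ = r⁴s⁴, (r⁴s⁵)²⁷ = r³s², (r⁴s⁵)²⁸ = r², (r⁴s⁵)²⁹ = rs⁵, (r⁴s⁵)³⁰ = s³, (r⁴s⁵)³¹ = r⁴s, (r⁴s⁵)³² = r³s⁶, (r⁴s⁵)³³ = r²s⁴, (r⁴s⁵)³⁴ = rs², (r⁴s⁵)³⁵ = e.
So |⟨r⁴s⁵⟩| = ord(r⁴s⁵) = 35. With |G| = 35, by Lagrange [G : ⟨r⁴s⁵⟩] = 35/35 = 1.

Answer: 1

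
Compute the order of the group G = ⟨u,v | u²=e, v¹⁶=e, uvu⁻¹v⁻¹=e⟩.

Enumerate words in the generators, reducing via the relations: the distinct elements are
  {e, u, v, uv, v², v³, v⁴, v⁵, v⁶, v⁷, v⁸, v⁹, uv², uv³, uv⁴, uv⁵, uv⁶, uv⁷, uv⁸, uv⁹, v¹², v¹³, v¹¹, v¹⁰, v¹⁴, v¹⁵, uv¹², uv¹³, uv¹¹, uv¹⁰, uv¹⁴, uv¹⁵}.
No further products give new elements, so |G| = 32.

Answer: 32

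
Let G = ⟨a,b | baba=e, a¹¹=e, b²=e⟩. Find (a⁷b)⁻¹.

The order of (a⁷b) is 2 (smallest k with (a⁷b)ᵏ = e), so (a⁷b)⁻¹ = (a⁷b)¹ = a⁷b.
Check: (a⁷b) · (a⁷b) → (a⁷b) · a⁷ = b;   b · b = e, giving e as required.

Answer: a⁷b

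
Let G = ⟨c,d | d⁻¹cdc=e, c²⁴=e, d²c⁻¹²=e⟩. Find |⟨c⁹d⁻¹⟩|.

|⟨c⁹d⁻¹⟩| equals the order of c⁹d⁻¹. Compute successive powers until reaching e:
  (c⁹d⁻¹)¹ = c⁹d⁻¹, (c⁹d⁻¹)² = c¹², (c⁹d⁻¹)³ = c⁹d, (c⁹d⁻¹)⁴ = e.
The smallest positive k with (c⁹d⁻¹)ᵏ = e is 4, so |⟨c⁹d⁻¹⟩| = 4.

Answer: 4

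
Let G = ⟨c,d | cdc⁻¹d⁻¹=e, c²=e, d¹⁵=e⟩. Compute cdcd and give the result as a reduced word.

Multiply left to right, reducing at each step:
  c · d = cd
  (cd) · c = d
  d · d = d²

Answer: d²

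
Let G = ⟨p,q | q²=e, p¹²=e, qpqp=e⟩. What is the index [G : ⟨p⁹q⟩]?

First find ord(p⁹q) by computing successive powers:
  (p⁹q)¹ = p⁹q, (p⁹q)² = e.
So |⟨p⁹q⟩| = ord(p⁹q) = 2. With |G| = 24, by Lagrange [G : ⟨p⁹q⟩] = 24/2 = 12.

Answer: 12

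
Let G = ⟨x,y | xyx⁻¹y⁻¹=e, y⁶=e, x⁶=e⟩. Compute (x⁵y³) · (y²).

Compute (x⁵y³) · (y²) by multiplying left to right and reducing via the relations at each step:
  (x⁵y³) · y² = x⁵y⁵

Answer: x⁵y⁵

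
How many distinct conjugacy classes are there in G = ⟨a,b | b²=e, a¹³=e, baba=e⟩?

The conjugacy classes (representative and size) are:
  [e] (size 1), [a¹²] (size 2), [a¹¹] (size 2), [a³] (size 2), [a⁴] (size 2), [a⁸] (size 2), [a⁶] (size 2), [b] (size 13).
Class equation: 1 + 2 + 2 + 2 + 2 + 2 + 2 + 13 = 26 = |G|. So G has 8 conjugacy classes.

Answer: 8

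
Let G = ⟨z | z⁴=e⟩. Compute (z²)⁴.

Compute successive powers of (z²), reducing at each step:
  (z²)²: (z²) · z² = e
  (z²)³: e · z² = z²
  (z²)⁴: (z²) · z² = e

Answer: e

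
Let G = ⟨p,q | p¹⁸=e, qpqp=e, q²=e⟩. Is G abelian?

p·q = pq but q·p = p¹⁷q, so p·q ≠ q·p and G is not abelian.

Answer: No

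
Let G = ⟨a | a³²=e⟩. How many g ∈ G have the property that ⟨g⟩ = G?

G is cyclic of order 32. An element generates G iff its order is 32, and a cyclic group of order 32 has exactly φ(32) = 16 such elements.

Answer: 16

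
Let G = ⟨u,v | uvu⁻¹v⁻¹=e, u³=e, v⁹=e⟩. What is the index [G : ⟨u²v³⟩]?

First find ord(u²v³) by computing successive powers:
  (u²v³)¹ = u²v³, (u²v³)² = uv⁶, (u²v³)³ = e.
So |⟨u²v³⟩| = ord(u²v³) = 3. With |G| = 27, by Lagrange [G : ⟨u²v³⟩] = 27/3 = 9.

Answer: 9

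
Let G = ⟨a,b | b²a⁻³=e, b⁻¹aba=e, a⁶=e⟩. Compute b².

Compute successive powers of b, reducing at each step:
  b²: b · b = a³

Answer: a³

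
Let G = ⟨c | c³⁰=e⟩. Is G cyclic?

|G| = 30. The element c has order 30 (its powers give 30 distinct elements), so ⟨c⟩ = G and G is cyclic.

Answer: Yes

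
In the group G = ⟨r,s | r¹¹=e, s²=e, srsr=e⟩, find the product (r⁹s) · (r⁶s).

Compute (r⁹s) · (r⁶s) by multiplying left to right and reducing via the relations at each step:
  (r⁹s) · r⁶ = r³s
  (r³s) · s = r³

Answer: r³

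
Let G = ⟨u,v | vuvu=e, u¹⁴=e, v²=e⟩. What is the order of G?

Enumerate words in the generators, reducing via the relations: the distinct elements are
  {e, u, v, uv, u², u³, u⁴, u⁵, u⁶, u⁷, u⁸, u⁹, u²v, u³v, u¹², u¹³, u¹¹, u¹⁰, u⁴v, u⁵v, u⁶v, u⁷v, u⁸v, u⁹v, u¹²v, u¹³v, u¹¹v, u¹⁰v}.
No further products give new elements, so |G| = 28.

Answer: 28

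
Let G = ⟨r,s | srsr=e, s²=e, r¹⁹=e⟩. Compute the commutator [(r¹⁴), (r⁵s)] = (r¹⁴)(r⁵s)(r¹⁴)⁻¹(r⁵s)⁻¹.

[(r¹⁴), (r⁵s)] = (r¹⁴)·(r⁵s)·(r¹⁴)⁻¹·(r⁵s)⁻¹.
  (r¹⁴) · (r⁵s) = s
  s · (r⁵) = r¹⁴s
  (r¹⁴s) · (r⁵s) = r⁹

Answer: r⁹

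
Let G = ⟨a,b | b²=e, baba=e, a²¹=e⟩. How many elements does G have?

Enumerate words in the generators, reducing via the relations: the distinct elements are
  {a, b, e, ab, a², a³, a⁴, a⁵, a⁶, a⁷, a⁸, a⁹, a²b, a²⁰, a³b, a¹², a¹³, a¹¹, a¹⁰, a¹⁴, a¹⁵, a¹⁶, a¹⁷, a¹⁸, a¹⁹, a⁴b, a⁵b, a⁶b, a⁷b, a⁸b, a⁹b, a²⁰b, a¹²b, a¹³b, a¹¹b, a¹⁰b, a¹⁴b, a¹⁵b, a¹⁶b, a¹⁷b, a¹⁸b, a¹⁹b}.
No further products give new elements, so |G| = 42.

Answer: 42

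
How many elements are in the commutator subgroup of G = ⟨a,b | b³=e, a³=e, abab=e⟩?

G' = [G, G] is generated by all commutators. The generator-pair commutators are: [a, b] = ab²a.
The subgroup they normally generate is {e, ab, a²b², ab²a}, of order 4.
Check: |G/G'| = 12/4 = 3 is the order of the abelianisation.

Answer: 4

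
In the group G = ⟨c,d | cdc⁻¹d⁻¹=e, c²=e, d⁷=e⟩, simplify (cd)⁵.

Compute successive powers of (cd), reducing at each step:
  (cd)²: (cd) · c = d;   d · d = d²
  (cd)³: (d²) · c = cd²;   (cd²) · d = cd³
  (cd)⁴: (cd³) · c = d³;   (d³) · d = d⁴
  (cd)⁵: (d⁴) · c = cd⁴;   (cd⁴) · d = cd⁵

Answer: cd⁵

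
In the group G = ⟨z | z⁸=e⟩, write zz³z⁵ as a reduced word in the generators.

Multiply left to right, reducing at each step:
  z · z³ = z⁴
  (z⁴) · z⁵ = z

Answer: z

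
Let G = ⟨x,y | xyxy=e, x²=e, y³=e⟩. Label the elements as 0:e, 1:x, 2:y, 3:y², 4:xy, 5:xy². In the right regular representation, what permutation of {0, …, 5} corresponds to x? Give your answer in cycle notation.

(0 1)(2 5)(3 4)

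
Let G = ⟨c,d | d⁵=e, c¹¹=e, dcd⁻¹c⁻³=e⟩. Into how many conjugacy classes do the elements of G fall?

The conjugacy classes (representative and size) are:
  [e] (size 1), [c³] (size 5), [c⁶] (size 5), [c⁷d] (size 11), [c⁹d²] (size 11), [c⁷d³] (size 11), [c⁷d⁴] (size 11).
Class equation: 1 + 5 + 5 + 11 + 11 + 11 + 11 = 55 = |G|. So G has 7 conjugacy classes.

Answer: 7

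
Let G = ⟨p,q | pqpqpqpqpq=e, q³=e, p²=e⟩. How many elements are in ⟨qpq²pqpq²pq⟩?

|⟨qpq²pqpq²pq⟩| equals the order of qpq²pqpq²pq. Compute successive powers until reaching e:
  (qpq²pqpq²pq)¹ = qpq²pqpq²pq, (qpq²pqpq²pq)² = e.
The smallest positive k with (qpq²pqpq²pq)ᵏ = e is 2, so |⟨qpq²pqpq²pq⟩| = 2.

Answer: 2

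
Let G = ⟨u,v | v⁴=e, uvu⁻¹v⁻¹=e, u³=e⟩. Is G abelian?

Each pair of generators commutes: u·v = uv = v·u. Since the generators pairwise commute, every element of G commutes with every other, so G is abelian.

Answer: Yes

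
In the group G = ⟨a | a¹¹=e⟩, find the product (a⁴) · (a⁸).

Compute (a⁴) · (a⁸) by multiplying left to right and reducing via the relations at each step:
  (a⁴) · a⁸ = a

Answer: a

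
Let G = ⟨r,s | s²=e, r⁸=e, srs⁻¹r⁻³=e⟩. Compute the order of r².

Compute successive powers until reaching e:
  (r²)¹ = r², (r²)² = r⁴, (r²)³ = r⁶, (r²)⁴ = e.
The smallest positive k with (r²)ᵏ = e is 4.

Answer: 4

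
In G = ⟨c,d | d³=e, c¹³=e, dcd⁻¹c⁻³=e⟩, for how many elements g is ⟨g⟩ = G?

⟨g⟩ = G would require ord(g) = |G| = 39, but the maximum element order in G is 13 < 39. So G is not cyclic and no single element generates it: the count is 0.

Answer: 0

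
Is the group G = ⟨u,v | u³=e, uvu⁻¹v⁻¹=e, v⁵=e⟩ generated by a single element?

|G| = 15. The element uv has order 15 (its powers give 15 distinct elements), so ⟨uv⟩ = G and G is cyclic.

Answer: Yes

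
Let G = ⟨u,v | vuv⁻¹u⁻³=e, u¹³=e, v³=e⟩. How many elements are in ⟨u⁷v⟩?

|⟨u⁷v⟩| equals the order of u⁷v. Compute successive powers until reaching e:
  (u⁷v)¹ = u⁷v, (u⁷v)² = u²v², (u⁷v)³ = e.
The smallest positive k with (u⁷v)ᵏ = e is 3, so |⟨u⁷v⟩| = 3.

Answer: 3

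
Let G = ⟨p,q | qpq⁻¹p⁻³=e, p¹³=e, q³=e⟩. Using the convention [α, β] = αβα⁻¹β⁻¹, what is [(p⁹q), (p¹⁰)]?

[(p⁹q), (p¹⁰)] = (p⁹q)·(p¹⁰)·(p⁹q)⁻¹·(p¹⁰)⁻¹.
  (p⁹q) · (p¹⁰) = q
  q · (p¹⁰q²) = p⁴
  (p⁴) · (p³) = p⁷

Answer: p⁷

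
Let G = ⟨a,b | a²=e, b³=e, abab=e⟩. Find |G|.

Enumerate words in the generators, reducing via the relations: the distinct elements are
  {a, b, e, ab, b², ab²}.
No further products give new elements, so |G| = 6.

Answer: 6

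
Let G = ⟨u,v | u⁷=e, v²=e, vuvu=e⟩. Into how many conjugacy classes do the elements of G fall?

The conjugacy classes (representative and size) are:
  [e] (size 1), [u⁶] (size 2), [u⁵] (size 2), [u⁴] (size 2), [uv] (size 7).
Class equation: 1 + 2 + 2 + 2 + 7 = 14 = |G|. So G has 5 conjugacy classes.

Answer: 5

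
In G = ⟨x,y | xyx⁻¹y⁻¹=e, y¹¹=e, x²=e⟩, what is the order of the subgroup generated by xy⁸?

|⟨xy⁸⟩| equals the order of xy⁸. Compute successive powers until reaching e:
  (xy⁸)¹ = xy⁸, (xy⁸)² = y⁵, (xy⁸)³ = xy², (xy⁸)⁴ = y¹⁰, (xy⁸)⁵ = xy⁷, (xy⁸)⁶ = y⁴, (xy⁸)⁷ = xy, (xy⁸)⁸ = y⁹, (xy⁸)⁹ = xy⁶, (xy⁸)¹⁰ = y³, (xy⁸)¹¹ = x, (xy⁸)¹² = y⁸, (xy⁸)¹³ = xy⁵, (xy⁸)¹⁴ = y², (xy⁸)¹⁵ = xy¹⁰, (xy⁸)¹⁶ = y⁷, (xy⁸)¹⁷ = xy⁴, (xy⁸)¹⁸ = y, (xy⁸)¹⁹ = xy⁹, (xy⁸)²⁰ = y⁶, (xy⁸)²¹ = xy³, (xy⁸)²² = e.
The smallest positive k with (xy⁸)ᵏ = e is 22, so |⟨xy⁸⟩| = 22.

Answer: 22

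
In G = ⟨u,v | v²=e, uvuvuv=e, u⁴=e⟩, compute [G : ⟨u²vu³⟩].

First find ord(u²vu³) by computing successive powers:
  (u²vu³)¹ = u²vu³, (u²vu³)² = uvu², (u²vu³)³ = e.
So |⟨u²vu³⟩| = ord(u²vu³) = 3. With |G| = 24, by Lagrange [G : ⟨u²vu³⟩] = 24/3 = 8.

Answer: 8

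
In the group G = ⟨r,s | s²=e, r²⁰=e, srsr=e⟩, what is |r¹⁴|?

Compute successive powers until reaching e:
  (r¹⁴)¹ = r¹⁴, (r¹⁴)² = r⁸, (r¹⁴)³ = r², (r¹⁴)⁴ = r¹⁶, (r¹⁴)⁵ = r¹⁰, (r¹⁴)⁶ = r⁴, (r¹⁴)⁷ = r¹⁸, (r¹⁴)⁸ = r¹², (r¹⁴)⁹ = r⁶, (r¹⁴)¹⁰ = e.
The smallest positive k with (r¹⁴)ᵏ = e is 10.

Answer: 10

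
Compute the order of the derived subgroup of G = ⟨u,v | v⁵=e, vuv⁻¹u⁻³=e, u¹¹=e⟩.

G' = [G, G] is generated by all commutators. The generator-pair commutators are: [u, v] = u⁹.
The subgroup they normally generate is {e, u, u², u³, u⁴, u⁵, u⁶, u⁷, u⁸, u⁹, u¹⁰}, of order 11.
Check: |G/G'| = 55/11 = 5 is the order of the abelianisation.

Answer: 11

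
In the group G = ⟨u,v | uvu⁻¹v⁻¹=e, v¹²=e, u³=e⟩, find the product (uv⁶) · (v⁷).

Compute (uv⁶) · (v⁷) by multiplying left to right and reducing via the relations at each step:
  (uv⁶) · v⁷ = uv

Answer: uv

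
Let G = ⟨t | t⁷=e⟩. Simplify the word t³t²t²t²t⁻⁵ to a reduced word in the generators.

Multiply left to right, reducing at each step:
  (t³) · t² = t⁵
  (t⁵) · t² = e
  e · t² = t²
  (t²) · t⁻⁵ = t⁴

Answer: t⁴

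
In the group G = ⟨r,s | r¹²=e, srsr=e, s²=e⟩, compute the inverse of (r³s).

The order of (r³s) is 2 (smallest k with (r³s)ᵏ = e), so (r³s)⁻¹ = (r³s)¹ = r³s.
Check: (r³s) · (r³s) → (r³s) · r³ = s;   s · s = e, giving e as required.

Answer: r³s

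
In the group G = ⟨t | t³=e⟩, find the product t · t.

Compute t · t by multiplying left to right and reducing via the relations at each step:
  t · t = t²

Answer: t²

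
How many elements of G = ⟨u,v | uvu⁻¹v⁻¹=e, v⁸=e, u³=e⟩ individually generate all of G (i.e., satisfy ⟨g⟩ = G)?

G is cyclic of order 24. An element generates G iff its order is 24, and a cyclic group of order 24 has exactly φ(24) = 8 such elements.

Answer: 8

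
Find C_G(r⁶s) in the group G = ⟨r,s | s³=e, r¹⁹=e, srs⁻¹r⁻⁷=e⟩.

⟨r⁶s⟩ ⊆ C_G(r⁶s) since powers of r⁶s commute with r⁶s; so |C_G(r⁶s)| ≥ |⟨r⁶s⟩| = 3.
By orbit–stabilizer, |C_G(r⁶s)| = |G| / |conj. class of r⁶s| = 57 / 19 = 3.
The 3 elements commuting with r⁶s are {e, r⁶s, r¹⁰s²}.

Answer: {e, r⁶s, r¹⁰s²}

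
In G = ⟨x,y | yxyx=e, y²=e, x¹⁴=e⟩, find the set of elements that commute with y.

⟨y⟩ ⊆ C_G(y) since powers of y commute with y; so |C_G(y)| ≥ |⟨y⟩| = 2.
By orbit–stabilizer, |C_G(y)| = |G| / |conj. class of y| = 28 / 7 = 4.
The 4 elements commuting with y are {e, x⁷, y, x⁷y}.

Answer: {e, x⁷, y, x⁷y}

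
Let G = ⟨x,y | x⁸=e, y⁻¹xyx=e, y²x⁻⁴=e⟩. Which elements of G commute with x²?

⟨x²⟩ ⊆ C_G(x²) since powers of x² commute with x²; so |C_G(x²)| ≥ |⟨x²⟩| = 4.
By orbit–stabilizer, |C_G(x²)| = |G| / |conj. class of x²| = 16 / 2 = 8.
The 8 elements commuting with x² are {e, x, x², x³, x⁴, x⁵, x⁶, x⁷}.

Answer: {e, x, x², x³, x⁴, x⁵, x⁶, x⁷}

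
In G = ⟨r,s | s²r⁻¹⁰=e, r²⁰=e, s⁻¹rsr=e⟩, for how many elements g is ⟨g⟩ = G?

⟨g⟩ = G would require ord(g) = |G| = 40, but the maximum element order in G is 20 < 40. So G is not cyclic and no single element generates it: the count is 0.

Answer: 0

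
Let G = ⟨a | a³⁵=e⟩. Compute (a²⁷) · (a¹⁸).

Compute (a²⁷) · (a¹⁸) by multiplying left to right and reducing via the relations at each step:
  (a²⁷) · a¹⁸ = a¹⁰

Answer: a¹⁰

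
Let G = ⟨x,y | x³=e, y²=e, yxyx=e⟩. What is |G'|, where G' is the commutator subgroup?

G' = [G, G] is generated by all commutators. The generator-pair commutators are: [x, y] = x².
The subgroup they normally generate is {e, x, x²}, of order 3.
Check: |G/G'| = 6/3 = 2 is the order of the abelianisation.

Answer: 3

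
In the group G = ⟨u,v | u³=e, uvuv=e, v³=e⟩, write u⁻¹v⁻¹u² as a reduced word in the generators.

Multiply left to right, reducing at each step:
  (u²) · v⁻¹ = u²v²
  (u²v²) · u² = v

Answer: v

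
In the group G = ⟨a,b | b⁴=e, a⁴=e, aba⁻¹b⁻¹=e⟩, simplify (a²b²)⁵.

Compute successive powers of (a²b²), reducing at each step:
  (a²b²)²: (a²b²) · a² = b²;   (b²) · b² = e
  (a²b²)³: e · a² = a²;   (a²) · b² = a²b²
  (a²b²)⁴: (a²b²) · a² = b²;   (b²) · b² = e
  (a²b²)⁵: e · a² = a²;   (a²) · b² = a²b²

Answer: a²b²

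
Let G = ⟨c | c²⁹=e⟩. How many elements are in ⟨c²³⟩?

|⟨c²³⟩| equals the order of c²³. Compute successive powers until reaching e:
  (c²³)¹ = c²³, (c²³)² = c¹⁷, (c²³)³ = c¹¹, (c²³)⁴ = c⁵, (c²³)⁵ = c²⁸, (c²³)⁶ = c²², (c²³)⁷ = c¹⁶, (c²³)⁸ = c¹⁰, (c²³)⁹ = c⁴, (c²³)¹⁰ = c²⁷, (c²³)¹¹ = c²¹, (c²³)¹² = c¹⁵, (c²³)¹³ = c⁹, (c²³)¹⁴ = c³, (c²³)¹⁵ = c²⁶, (c²³)¹⁶ = c²⁰, (c²³)¹⁷ = c¹⁴, (c²³)¹⁸ = c⁸, (c²³)¹⁹ = c², (c²³)²⁰ = c²⁵, (c²³)²¹ = c¹⁹, (c²³)²² = c¹³, (c²³)²³ = c⁷, (c²³)²⁴ = c, (c²³)²⁵ = c²⁴, (c²³)²⁶ = c¹⁸, (c²³)²⁷ = c¹², (c²³)²⁸ = c⁶, (c²³)²⁹ = e.
The smallest positive k with (c²³)ᵏ = e is 29, so |⟨c²³⟩| = 29.

Answer: 29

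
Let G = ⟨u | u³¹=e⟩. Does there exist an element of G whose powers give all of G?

|G| = 31. The element u has order 31 (its powers give 31 distinct elements), so ⟨u⟩ = G and G is cyclic.

Answer: Yes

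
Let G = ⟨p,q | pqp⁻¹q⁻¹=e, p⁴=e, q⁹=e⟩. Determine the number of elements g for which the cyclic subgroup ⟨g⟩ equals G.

G is cyclic of order 36. An element generates G iff its order is 36, and a cyclic group of order 36 has exactly φ(36) = 12 such elements.

Answer: 12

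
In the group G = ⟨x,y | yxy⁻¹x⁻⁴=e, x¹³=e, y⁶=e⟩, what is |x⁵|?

Compute successive powers until reaching e:
  (x⁵)¹ = x⁵, (x⁵)² = x¹⁰, (x⁵)³ = x², (x⁵)⁴ = x⁷, (x⁵)⁵ = x¹², (x⁵)⁶ = x⁴, (x⁵)⁷ = x⁹, (x⁵)⁸ = x, (x⁵)⁹ = x⁶, (x⁵)¹⁰ = x¹¹, (x⁵)¹¹ = x³, (x⁵)¹² = x⁸, (x⁵)¹³ = e.
The smallest positive k with (x⁵)ᵏ = e is 13.

Answer: 13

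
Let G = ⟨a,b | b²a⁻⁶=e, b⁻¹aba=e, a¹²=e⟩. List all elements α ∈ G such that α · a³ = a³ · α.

⟨a³⟩ ⊆ C_G(a³) since powers of a³ commute with a³; so |C_G(a³)| ≥ |⟨a³⟩| = 4.
By orbit–stabilizer, |C_G(a³)| = |G| / |conj. class of a³| = 24 / 2 = 12.
The 12 elements commuting with a³ are {e, a, a², a³, a⁴, a⁵, a⁶, a⁷, a⁸, a⁹, a¹⁰, a¹¹}.

Answer: {e, a, a², a³, a⁴, a⁵, a⁶, a⁷, a⁸, a⁹, a¹⁰, a¹¹}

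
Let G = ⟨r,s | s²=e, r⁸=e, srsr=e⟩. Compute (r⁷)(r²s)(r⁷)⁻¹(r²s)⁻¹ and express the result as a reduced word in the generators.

[(r⁷), (r²s)] = (r⁷)·(r²s)·(r⁷)⁻¹·(r²s)⁻¹.
  (r⁷) · (r²s) = rs
  (rs) · r = s
  s · (r²s) = r⁶

Answer: r⁶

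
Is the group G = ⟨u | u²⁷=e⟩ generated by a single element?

|G| = 27. The element u has order 27 (its powers give 27 distinct elements), so ⟨u⟩ = G and G is cyclic.

Answer: Yes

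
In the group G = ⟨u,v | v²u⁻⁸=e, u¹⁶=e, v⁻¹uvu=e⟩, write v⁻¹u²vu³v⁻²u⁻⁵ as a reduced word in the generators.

Multiply left to right, reducing at each step:
  (v⁻¹) · u² = u⁶v
  (u⁶v) · v = u¹⁴
  (u¹⁴) · u³ = u
  u · v⁻² = u⁹
  (u⁹) · u⁻⁵ = u⁴

Answer: u⁴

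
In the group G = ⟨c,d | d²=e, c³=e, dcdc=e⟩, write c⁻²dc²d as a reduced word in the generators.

Multiply left to right, reducing at each step:
  c · d = cd
  (cd) · c² = c²d
  (c²d) · d = c²

Answer: c²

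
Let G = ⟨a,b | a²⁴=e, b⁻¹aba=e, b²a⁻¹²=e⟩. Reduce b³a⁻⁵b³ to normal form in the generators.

Multiply left to right, reducing at each step:
  (b⁻¹) · a⁻⁵ = a⁵b⁻¹
  (a⁵b⁻¹) · b³ = a¹⁷

Answer: a¹⁷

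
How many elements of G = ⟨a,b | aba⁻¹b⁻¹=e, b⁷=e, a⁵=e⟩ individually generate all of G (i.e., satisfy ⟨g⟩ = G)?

G is cyclic of order 35. An element generates G iff its order is 35, and a cyclic group of order 35 has exactly φ(35) = 24 such elements.

Answer: 24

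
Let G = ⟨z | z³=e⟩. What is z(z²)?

Compute z · (z²) by multiplying left to right and reducing via the relations at each step:
  z · z² = e

Answer: e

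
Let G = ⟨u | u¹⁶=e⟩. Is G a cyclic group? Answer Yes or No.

|G| = 16. The element u has order 16 (its powers give 16 distinct elements), so ⟨u⟩ = G and G is cyclic.

Answer: Yes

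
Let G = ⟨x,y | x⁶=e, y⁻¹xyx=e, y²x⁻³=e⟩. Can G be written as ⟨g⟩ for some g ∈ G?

Every cyclic group is abelian. But x·y = xy while y·x = x²y⁻¹, so x·y ≠ y·x and G is not abelian. Hence G is not cyclic.

Answer: No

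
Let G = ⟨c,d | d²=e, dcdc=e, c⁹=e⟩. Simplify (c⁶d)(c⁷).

Compute (c⁶d) · (c⁷) by multiplying left to right and reducing via the relations at each step:
  (c⁶d) · c⁷ = c⁸d

Answer: c⁸d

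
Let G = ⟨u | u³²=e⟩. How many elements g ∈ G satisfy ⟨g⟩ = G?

G is cyclic of order 32. An element generates G iff its order is 32, and a cyclic group of order 32 has exactly φ(32) = 16 such elements.

Answer: 16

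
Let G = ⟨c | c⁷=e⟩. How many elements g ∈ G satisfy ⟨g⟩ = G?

G is cyclic of order 7. An element generates G iff its order is 7, and a cyclic group of order 7 has exactly φ(7) = 6 such elements.

Answer: 6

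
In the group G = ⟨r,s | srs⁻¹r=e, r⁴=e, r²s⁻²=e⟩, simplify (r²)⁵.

Compute successive powers of (r²), reducing at each step:
  (r²)²: (r²) · r² = e
  (r²)³: e · r² = r²
  (r²)⁴: (r²) · r² = e
  (r²)⁵: e · r² = r²

Answer: r²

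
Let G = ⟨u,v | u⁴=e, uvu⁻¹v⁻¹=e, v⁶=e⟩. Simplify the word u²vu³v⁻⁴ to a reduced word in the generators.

Multiply left to right, reducing at each step:
  (u²) · v = u²v
  (u²v) · u³ = uv
  (uv) · v⁻⁴ = uv³

Answer: uv³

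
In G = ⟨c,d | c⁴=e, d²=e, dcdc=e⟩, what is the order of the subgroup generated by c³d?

|⟨c³d⟩| equals the order of c³d. Compute successive powers until reaching e:
  (c³d)¹ = c³d, (c³d)² = e.
The smallest positive k with (c³d)ᵏ = e is 2, so |⟨c³d⟩| = 2.

Answer: 2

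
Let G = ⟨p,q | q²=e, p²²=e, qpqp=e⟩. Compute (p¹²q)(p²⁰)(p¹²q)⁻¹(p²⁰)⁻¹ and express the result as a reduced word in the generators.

[(p¹²q), (p²⁰)] = (p¹²q)·(p²⁰)·(p¹²q)⁻¹·(p²⁰)⁻¹.
  (p¹²q) · (p²⁰) = p¹⁴q
  (p¹⁴q) · (p¹²q) = p²
  (p²) · (p²) = p⁴

Answer: p⁴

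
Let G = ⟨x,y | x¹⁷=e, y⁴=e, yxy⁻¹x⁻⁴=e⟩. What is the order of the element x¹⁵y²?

Compute successive powers until reaching e:
  (x¹⁵y²)¹ = x¹⁵y², (x¹⁵y²)² = e.
The smallest positive k with (x¹⁵y²)ᵏ = e is 2.

Answer: 2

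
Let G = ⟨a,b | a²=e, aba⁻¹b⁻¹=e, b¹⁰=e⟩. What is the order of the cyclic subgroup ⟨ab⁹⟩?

|⟨ab⁹⟩| equals the order of ab⁹. Compute successive powers until reaching e:
  (ab⁹)¹ = ab⁹, (ab⁹)² = b⁸, (ab⁹)³ = ab⁷, (ab⁹)⁴ = b⁶, (ab⁹)⁵ = ab⁵, (ab⁹)⁶ = b⁴, (ab⁹)⁷ = ab³, (ab⁹)⁸ = b², (ab⁹)⁹ = ab, (ab⁹)¹⁰ = e.
The smallest positive k with (ab⁹)ᵏ = e is 10, so |⟨ab⁹⟩| = 10.

Answer: 10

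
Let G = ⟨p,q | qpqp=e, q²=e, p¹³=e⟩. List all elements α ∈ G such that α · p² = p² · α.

⟨p²⟩ ⊆ C_G(p²) since powers of p² commute with p²; so |C_G(p²)| ≥ |⟨p²⟩| = 13.
By orbit–stabilizer, |C_G(p²)| = |G| / |conj. class of p²| = 26 / 2 = 13.
The 13 elements commuting with p² are {e, p, p², p³, p⁴, p⁵, p⁶, p⁷, p⁸, p⁹, p¹⁰, p¹¹, p¹²}.

Answer: {e, p, p², p³, p⁴, p⁵, p⁶, p⁷, p⁸, p⁹, p¹⁰, p¹¹, p¹²}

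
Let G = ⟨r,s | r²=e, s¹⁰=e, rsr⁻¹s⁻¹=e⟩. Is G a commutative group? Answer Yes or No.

Each pair of generators commutes: r·s = rs = s·r. Since the generators pairwise commute, every element of G commutes with every other, so G is abelian.

Answer: Yes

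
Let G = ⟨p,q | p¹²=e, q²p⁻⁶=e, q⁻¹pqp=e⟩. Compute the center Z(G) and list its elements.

An element z ∈ Z(G) iff z commutes with every generator.
For example p⁶ is central: (p⁶)·p = p⁷ = p·(p⁶); (p⁶)·q = q⁻¹ = q·(p⁶).
Whereas p ∉ Z(G) since p·q = pq ≠ p⁵q⁻¹ = q·p.
Checking each of the 24 elements this way gives Z(G) = {e, p⁶}, of order 2.

Answer: {e, p⁶}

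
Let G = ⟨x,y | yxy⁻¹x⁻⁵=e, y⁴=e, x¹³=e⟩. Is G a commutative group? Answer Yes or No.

x·y = xy but y·x = x⁵y, so x·y ≠ y·x and G is not abelian.

Answer: No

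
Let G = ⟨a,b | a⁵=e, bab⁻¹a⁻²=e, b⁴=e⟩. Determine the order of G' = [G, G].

G' = [G, G] is generated by all commutators. The generator-pair commutators are: [a, b] = a⁴.
The subgroup they normally generate is {e, a, a², a³, a⁴}, of order 5.
Check: |G/G'| = 20/5 = 4 is the order of the abelianisation.

Answer: 5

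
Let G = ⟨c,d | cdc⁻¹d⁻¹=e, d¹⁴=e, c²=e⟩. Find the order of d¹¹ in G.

Compute successive powers until reaching e:
  (d¹¹)¹ = d¹¹, (d¹¹)² = d⁸, (d¹¹)³ = d⁵, (d¹¹)⁴ = d², (d¹¹)⁵ = d¹³, (d¹¹)⁶ = d¹⁰, (d¹¹)⁷ = d⁷, (d¹¹)⁸ = d⁴, (d¹¹)⁹ = d, (d¹¹)¹⁰ = d¹², (d¹¹)¹¹ = d⁹, (d¹¹)¹² = d⁶, (d¹¹)¹³ = d³, (d¹¹)¹⁴ = e.
The smallest positive k with (d¹¹)ᵏ = e is 14.

Answer: 14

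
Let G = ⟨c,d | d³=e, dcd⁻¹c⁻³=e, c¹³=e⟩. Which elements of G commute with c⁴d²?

⟨c⁴d²⟩ ⊆ C_G(c⁴d²) since powers of c⁴d² commute with c⁴d²; so |C_G(c⁴d²)| ≥ |⟨c⁴d²⟩| = 3.
By orbit–stabilizer, |C_G(c⁴d²)| = |G| / |conj. class of c⁴d²| = 39 / 13 = 3.
The 3 elements commuting with c⁴d² are {e, cd, c⁴d²}.

Answer: {e, cd, c⁴d²}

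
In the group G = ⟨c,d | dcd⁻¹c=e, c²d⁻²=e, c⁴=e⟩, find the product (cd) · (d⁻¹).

Compute (cd) · (d⁻¹) by multiplying left to right and reducing via the relations at each step:
  (cd) · d⁻¹ = c

Answer: c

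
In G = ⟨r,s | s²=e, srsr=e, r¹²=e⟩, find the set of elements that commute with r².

⟨r²⟩ ⊆ C_G(r²) since powers of r² commute with r²; so |C_G(r²)| ≥ |⟨r²⟩| = 6.
By orbit–stabilizer, |C_G(r²)| = |G| / |conj. class of r²| = 24 / 2 = 12.
The 12 elements commuting with r² are {e, r, r², r³, r⁴, r⁵, r⁶, r⁷, r⁸, r⁹, r¹⁰, r¹¹}.

Answer: {e, r, r², r³, r⁴, r⁵, r⁶, r⁷, r⁸, r⁹, r¹⁰, r¹¹}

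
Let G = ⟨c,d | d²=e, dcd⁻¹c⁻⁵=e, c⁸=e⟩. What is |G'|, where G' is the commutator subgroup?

G' = [G, G] is generated by all commutators. The generator-pair commutators are: [c, d] = c⁴.
The subgroup they normally generate is {e, c⁴}, of order 2.
Check: |G/G'| = 16/2 = 8 is the order of the abelianisation.

Answer: 2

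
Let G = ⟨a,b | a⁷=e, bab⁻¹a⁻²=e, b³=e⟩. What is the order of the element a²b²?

Compute successive powers until reaching e:
  (a²b²)¹ = a²b², (a²b²)² = a³b, (a²b²)³ = e.
The smallest positive k with (a²b²)ᵏ = e is 3.

Answer: 3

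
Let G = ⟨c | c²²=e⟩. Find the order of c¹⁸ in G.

Compute successive powers until reaching e:
  (c¹⁸)¹ = c¹⁸, (c¹⁸)² = c¹⁴, (c¹⁸)³ = c¹⁰, (c¹⁸)⁴ = c⁶, (c¹⁸)⁵ = c², (c¹⁸)⁶ = c²⁰, (c¹⁸)⁷ = c¹⁶, (c¹⁸)⁸ = c¹², (c¹⁸)⁹ = c⁸, (c¹⁸)¹⁰ = c⁴, (c¹⁸)¹¹ = e.
The smallest positive k with (c¹⁸)ᵏ = e is 11.

Answer: 11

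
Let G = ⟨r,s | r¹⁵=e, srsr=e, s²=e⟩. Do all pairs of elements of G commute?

r·s = rs but s·r = r¹⁴s, so r·s ≠ s·r and G is not abelian.

Answer: No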